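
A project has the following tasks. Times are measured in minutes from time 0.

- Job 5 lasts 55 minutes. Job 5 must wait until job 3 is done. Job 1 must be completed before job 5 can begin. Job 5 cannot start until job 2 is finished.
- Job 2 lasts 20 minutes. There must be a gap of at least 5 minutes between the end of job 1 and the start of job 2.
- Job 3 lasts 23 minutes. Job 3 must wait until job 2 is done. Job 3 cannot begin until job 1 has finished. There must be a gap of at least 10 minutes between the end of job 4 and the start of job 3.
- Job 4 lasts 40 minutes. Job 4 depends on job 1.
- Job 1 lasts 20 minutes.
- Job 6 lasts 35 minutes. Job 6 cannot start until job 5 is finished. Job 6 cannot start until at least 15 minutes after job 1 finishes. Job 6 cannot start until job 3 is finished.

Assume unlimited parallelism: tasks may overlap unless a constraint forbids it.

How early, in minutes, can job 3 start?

Nothing blocks job 1, so it runs from minute 0 to minute 20.
Job 4 cannot begin until job 1 (finishes minute 20). It runs from minute 20 to 20 + 40 = minute 60.
Job 2 waits on job 1 (finishes minute 20, plus 5-minute gap → minute 25), so it starts at minute 25 and finishes at 25 + 20 = minute 45.
Job 3 waits on job 2 (finishes minute 45); job 1 (finishes minute 20); job 4 (finishes minute 60, plus 10-minute gap → minute 70). The latest of these is minute 70, which is the earliest job 3 can start.

70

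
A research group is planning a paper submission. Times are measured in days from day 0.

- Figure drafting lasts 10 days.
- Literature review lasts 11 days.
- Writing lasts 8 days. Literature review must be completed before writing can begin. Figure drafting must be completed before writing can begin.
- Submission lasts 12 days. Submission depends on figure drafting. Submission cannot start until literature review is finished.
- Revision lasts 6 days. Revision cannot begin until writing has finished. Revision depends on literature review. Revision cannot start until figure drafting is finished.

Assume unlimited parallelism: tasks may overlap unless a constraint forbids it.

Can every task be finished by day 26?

Yes

Nothing blocks figure drafting, so it runs from day 0 to day 10.
Literature review can start immediately at day 0; it finishes at day 11.
Submission cannot start until figure drafting (finishes day 10); literature review (finishes day 11). The controlling bound is day 11, so submission finishes at 11 + 12 = day 23.
Writing needs all of literature review (finishes day 11); figure drafting (finishes day 10). That puts its earliest start at day 11; it finishes at 11 + 8 = day 19.
Revision has to wait for writing (finishes day 19); literature review (finishes day 11); figure drafting (finishes day 10). The latest of these is day 19, so revision runs day 19 to 19 + 6 = day 25.
Every task is finished by day 25, which is no later than the deadline of 26, so the schedule is feasible.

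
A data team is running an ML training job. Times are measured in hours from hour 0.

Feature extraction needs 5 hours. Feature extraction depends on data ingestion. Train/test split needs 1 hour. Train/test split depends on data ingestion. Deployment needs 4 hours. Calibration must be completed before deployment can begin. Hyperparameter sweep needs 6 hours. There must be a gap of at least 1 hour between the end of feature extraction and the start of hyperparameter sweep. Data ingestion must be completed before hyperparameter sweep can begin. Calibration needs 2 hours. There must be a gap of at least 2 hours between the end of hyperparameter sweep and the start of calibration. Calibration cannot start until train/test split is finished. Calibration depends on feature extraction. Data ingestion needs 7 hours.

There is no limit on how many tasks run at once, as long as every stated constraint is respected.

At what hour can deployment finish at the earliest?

27

Data ingestion has no prerequisites, so it starts at hour 0 and finishes at hour 7.
After data ingestion (finishes hour 7), train/test split can start at hour 7 and finishes at hour 8.
Feature extraction cannot begin until data ingestion (finishes hour 7). It runs from hour 7 to 7 + 5 = hour 12.
Hyperparameter sweep has to wait for feature extraction (finishes hour 12, plus 1-hour gap → hour 13); data ingestion (finishes hour 7). The latest of these is hour 13, so hyperparameter sweep runs hour 13 to 13 + 6 = hour 19.
Calibration needs all of hyperparameter sweep (finishes hour 19, plus 2-hour gap → hour 21); train/test split (finishes hour 8); feature extraction (finishes hour 12). That puts its earliest start at hour 21; it finishes at 21 + 2 = hour 23.
Deployment cannot begin until calibration (finishes hour 23). It runs from hour 23 to 23 + 4 = hour 27.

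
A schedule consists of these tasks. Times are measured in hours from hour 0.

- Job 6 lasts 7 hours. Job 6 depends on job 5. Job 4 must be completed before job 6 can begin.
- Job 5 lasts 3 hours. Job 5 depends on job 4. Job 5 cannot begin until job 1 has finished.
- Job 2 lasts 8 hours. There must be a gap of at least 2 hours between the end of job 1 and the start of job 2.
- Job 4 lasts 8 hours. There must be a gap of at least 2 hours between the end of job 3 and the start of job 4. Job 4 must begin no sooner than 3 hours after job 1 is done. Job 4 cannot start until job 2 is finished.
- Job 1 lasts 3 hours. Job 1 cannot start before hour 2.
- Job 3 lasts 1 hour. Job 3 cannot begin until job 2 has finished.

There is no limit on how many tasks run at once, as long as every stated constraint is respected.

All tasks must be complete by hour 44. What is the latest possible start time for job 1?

10

Nothing follows job 6; the deadline of hour 44 is its only limit. It must start by 44 − 7 = hour 37.
Job 5 feeds into job 6 (must start by hour 37); so job 5 must finish by hour 37 and therefore start by hour 34.
Job 4 has several dependents: job 5 (must start by hour 34); job 6 (must start by hour 37). The earliest of those limits is hour 34, so job 4 must start by 34 − 8 = hour 26.
Job 3 has to be done before job 4 (must start by hour 26, minus 2-hour gap → hour 24). That means finishing by hour 24, i.e. starting by 24 − 1 = hour 23.
Job 2 must finish in time for job 3 (must start by hour 23); job 4 (must start by hour 26). The tightest is hour 23, so job 2 must start by 23 − 8 = hour 15.
Job 1 must finish in time for job 2 (must start by hour 15, minus 2-hour gap → hour 13); job 4 (must start by hour 26, minus 3-hour gap → hour 23); job 5 (must start by hour 34). The tightest is hour 13, so job 1 must start by 13 − 3 = hour 10.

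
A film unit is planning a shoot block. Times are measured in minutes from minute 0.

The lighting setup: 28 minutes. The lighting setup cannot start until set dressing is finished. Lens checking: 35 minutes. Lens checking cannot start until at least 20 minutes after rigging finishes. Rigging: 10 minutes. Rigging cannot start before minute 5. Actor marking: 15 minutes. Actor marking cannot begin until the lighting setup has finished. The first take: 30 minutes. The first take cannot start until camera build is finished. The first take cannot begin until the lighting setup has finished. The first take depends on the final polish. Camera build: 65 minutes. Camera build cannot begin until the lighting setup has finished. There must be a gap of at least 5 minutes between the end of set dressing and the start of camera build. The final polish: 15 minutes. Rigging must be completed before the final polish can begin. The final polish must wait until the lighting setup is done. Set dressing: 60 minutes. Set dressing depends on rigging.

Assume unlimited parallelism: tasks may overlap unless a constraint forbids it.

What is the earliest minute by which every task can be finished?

198

After its own release at minute 5, rigging can start at minute 5 and finishes at minute 15.
After rigging (finishes minute 15, plus 20-minute gap → minute 35), lens checking can start at minute 35 and finishes at minute 70.
After rigging (finishes minute 15), set dressing can start at minute 15 and finishes at minute 75.
The lighting setup waits on set dressing (finishes minute 75), so it starts at minute 75 and finishes at 75 + 28 = minute 103.
The final polish has to wait for rigging (finishes minute 15); the lighting setup (finishes minute 103). The latest of these is minute 103, so the final polish runs minute 103 to 103 + 15 = minute 118.
Actor marking waits on the lighting setup (finishes minute 103), so it starts at minute 103 and finishes at 103 + 15 = minute 118.
Camera build has to wait for the lighting setup (finishes minute 103); set dressing (finishes minute 75, plus 5-minute gap → minute 80). The latest of these is minute 103, so camera build runs minute 103 to 103 + 65 = minute 168.
For the first take: camera build (finishes minute 168); the lighting setup (finishes minute 103); the final polish (finishes minute 118). Taking the maximum gives a start of minute 168, and it finishes at 168 + 30 = minute 198.
All tasks are finished once the last one completes. Finish times: Rigging at 15, Set dressing at 75, The lighting setup at 103, Camera build at 168, Lens checking at 70, Actor marking at 118, The final polish at 118, The first take at 198. The latest is minute 198.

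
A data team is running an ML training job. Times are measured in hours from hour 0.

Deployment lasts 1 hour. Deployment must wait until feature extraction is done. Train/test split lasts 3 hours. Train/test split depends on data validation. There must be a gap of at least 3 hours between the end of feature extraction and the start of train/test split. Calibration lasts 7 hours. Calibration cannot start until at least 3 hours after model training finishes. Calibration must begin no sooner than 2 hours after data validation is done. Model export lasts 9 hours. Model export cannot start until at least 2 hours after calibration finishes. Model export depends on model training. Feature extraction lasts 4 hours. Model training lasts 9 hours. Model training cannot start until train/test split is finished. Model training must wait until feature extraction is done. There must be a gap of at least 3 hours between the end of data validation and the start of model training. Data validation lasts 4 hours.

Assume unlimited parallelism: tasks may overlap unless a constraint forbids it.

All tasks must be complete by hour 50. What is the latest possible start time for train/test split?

Model export must finish by hour 50; it takes 9 hours, so it must start by 50 − 9 = hour 41.
Since model export (must start by hour 41, minus 2-hour gap → hour 39) depends on it, calibration must finish by hour 39. Backing off its 7-hour duration gives a latest start of hour 32.
Model training must finish in time for calibration (must start by hour 32, minus 3-hour gap → hour 29); model export (must start by hour 41). The tightest is hour 29, so model training must start by 29 − 9 = hour 20.
Train/test split must finish before model training (must start by hour 20). With a 3-hour duration, train/test split must start by 20 − 3 = hour 17.

17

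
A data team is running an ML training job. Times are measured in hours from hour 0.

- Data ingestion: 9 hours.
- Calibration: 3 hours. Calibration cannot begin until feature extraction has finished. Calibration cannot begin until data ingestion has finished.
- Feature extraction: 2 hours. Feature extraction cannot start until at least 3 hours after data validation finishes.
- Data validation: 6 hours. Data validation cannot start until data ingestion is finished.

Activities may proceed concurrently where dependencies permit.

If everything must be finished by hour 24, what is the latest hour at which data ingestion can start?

1

Calibration has no dependents, so it just needs to finish by hour 24. Starting by 24 − 3 = hour 21 achieves that.
Feature extraction must finish before calibration (must start by hour 21). With a 2-hour duration, feature extraction must start by 21 − 2 = hour 19.
Data validation has to be done before feature extraction (must start by hour 19, minus 3-hour gap → hour 16). That means finishing by hour 16, i.e. starting by 16 − 6 = hour 10.
Data ingestion feeds data validation (must start by hour 10); calibration (must start by hour 21). Taking the minimum, data ingestion must finish by hour 10 and start by 10 − 9 = hour 1.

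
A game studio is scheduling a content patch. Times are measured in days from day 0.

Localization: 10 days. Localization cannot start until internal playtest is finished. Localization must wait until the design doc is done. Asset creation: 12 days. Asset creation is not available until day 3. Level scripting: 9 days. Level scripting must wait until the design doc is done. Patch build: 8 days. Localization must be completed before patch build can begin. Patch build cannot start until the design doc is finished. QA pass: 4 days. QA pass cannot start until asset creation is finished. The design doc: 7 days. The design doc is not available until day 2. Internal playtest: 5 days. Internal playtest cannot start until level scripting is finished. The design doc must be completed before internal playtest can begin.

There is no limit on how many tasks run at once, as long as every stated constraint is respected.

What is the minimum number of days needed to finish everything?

41

Asset creation cannot begin until its own release at day 3. It runs from day 3 to 3 + 12 = day 15.
After asset creation (finishes day 15), QA pass can start at day 15 and finishes at day 19.
The design doc waits on its own release at day 2, so it starts at day 2 and finishes at 2 + 7 = day 9.
After the design doc (finishes day 9), level scripting can start at day 9 and finishes at day 18.
Internal playtest has to wait for level scripting (finishes day 18); the design doc (finishes day 9). The latest of these is day 18, so internal playtest runs day 18 to 18 + 5 = day 23.
For localization: internal playtest (finishes day 23); the design doc (finishes day 9). Taking the maximum gives a start of day 23, and it finishes at 23 + 10 = day 33.
Patch build needs all of localization (finishes day 33); the design doc (finishes day 9). That puts its earliest start at day 33; it finishes at 33 + 8 = day 41.
All tasks are finished once the last one completes. Finish times: The design doc at 9, Asset creation at 15, Level scripting at 18, Internal playtest at 23, Localization at 33, QA pass at 19, Patch build at 41. The latest is day 41.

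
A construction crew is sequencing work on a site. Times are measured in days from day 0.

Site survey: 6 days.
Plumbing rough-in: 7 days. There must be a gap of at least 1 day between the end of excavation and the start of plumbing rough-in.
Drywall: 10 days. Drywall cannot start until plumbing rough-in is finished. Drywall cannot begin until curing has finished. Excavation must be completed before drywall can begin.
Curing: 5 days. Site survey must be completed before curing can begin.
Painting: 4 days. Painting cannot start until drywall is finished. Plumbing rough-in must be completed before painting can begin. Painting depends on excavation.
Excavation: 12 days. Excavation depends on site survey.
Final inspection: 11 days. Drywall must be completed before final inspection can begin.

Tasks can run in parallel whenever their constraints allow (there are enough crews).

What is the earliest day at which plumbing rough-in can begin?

19

Nothing blocks site survey, so it runs from day 0 to day 6.
After site survey (finishes day 6), excavation can start at day 6 and finishes at day 18.
Plumbing rough-in waits on excavation (finishes day 18, plus 1-day gap → day 19), so the earliest it can start is day 19.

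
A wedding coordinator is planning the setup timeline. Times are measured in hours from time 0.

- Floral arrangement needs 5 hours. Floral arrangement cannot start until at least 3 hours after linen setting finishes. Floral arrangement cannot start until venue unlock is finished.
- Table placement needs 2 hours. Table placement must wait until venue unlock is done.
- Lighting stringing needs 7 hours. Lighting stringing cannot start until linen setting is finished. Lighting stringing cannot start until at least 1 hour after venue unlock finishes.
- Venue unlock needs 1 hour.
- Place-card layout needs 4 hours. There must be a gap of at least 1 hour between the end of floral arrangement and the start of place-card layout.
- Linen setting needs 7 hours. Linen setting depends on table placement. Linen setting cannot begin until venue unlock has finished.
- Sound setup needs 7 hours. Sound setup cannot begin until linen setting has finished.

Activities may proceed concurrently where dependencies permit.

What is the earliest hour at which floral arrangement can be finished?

Venue unlock has no prerequisites, so it starts at hour 0 and finishes at hour 1.
Table placement cannot begin until venue unlock (finishes hour 1). It runs from hour 1 to 1 + 2 = hour 3.
For linen setting: table placement (finishes hour 3); venue unlock (finishes hour 1). Taking the maximum gives a start of hour 3, and it finishes at 3 + 7 = hour 10.
Floral arrangement has to wait for linen setting (finishes hour 10, plus 3-hour gap → hour 13); venue unlock (finishes hour 1). The latest of these is hour 13, so floral arrangement runs hour 13 to 13 + 5 = hour 18.

18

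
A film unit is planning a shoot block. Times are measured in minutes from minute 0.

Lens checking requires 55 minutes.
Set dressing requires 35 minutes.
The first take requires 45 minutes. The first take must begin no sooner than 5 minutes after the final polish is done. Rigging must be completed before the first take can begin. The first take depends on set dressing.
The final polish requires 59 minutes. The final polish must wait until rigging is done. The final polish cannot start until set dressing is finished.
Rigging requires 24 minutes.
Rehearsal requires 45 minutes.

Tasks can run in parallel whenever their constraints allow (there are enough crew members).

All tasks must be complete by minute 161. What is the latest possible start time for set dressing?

17

Nothing follows the first take; the deadline of minute 161 is its only limit. It must start by 161 − 45 = minute 116.
The final polish has to be done before the first take (must start by minute 116, minus 5-minute gap → minute 111). That means finishing by minute 111, i.e. starting by 111 − 59 = minute 52.
Set dressing feeds the final polish (must start by minute 52); the first take (must start by minute 116). Taking the minimum, set dressing must finish by minute 52 and start by 52 − 35 = minute 17.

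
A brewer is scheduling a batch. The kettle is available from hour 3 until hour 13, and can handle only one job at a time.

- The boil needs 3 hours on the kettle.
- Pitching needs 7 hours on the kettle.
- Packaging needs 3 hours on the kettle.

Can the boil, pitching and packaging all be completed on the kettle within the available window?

The kettle window is 13 − 3 = 10 hours.
Running back to back, the jobs need 3 + 7 + 3 = 13 hours on the kettle.
Since 13 > 10, they cannot all fit.

No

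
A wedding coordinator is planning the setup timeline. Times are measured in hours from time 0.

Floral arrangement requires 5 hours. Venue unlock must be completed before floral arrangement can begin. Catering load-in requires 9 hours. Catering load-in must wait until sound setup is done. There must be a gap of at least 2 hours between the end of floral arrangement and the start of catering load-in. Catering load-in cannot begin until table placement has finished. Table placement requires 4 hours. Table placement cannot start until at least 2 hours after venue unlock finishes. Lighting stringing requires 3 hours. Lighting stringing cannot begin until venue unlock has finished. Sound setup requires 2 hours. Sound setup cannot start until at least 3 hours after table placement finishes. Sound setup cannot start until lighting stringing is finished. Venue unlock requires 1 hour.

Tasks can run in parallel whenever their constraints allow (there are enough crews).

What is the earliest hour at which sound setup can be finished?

12

Venue unlock has no prerequisites, so it starts at hour 0 and finishes at hour 1.
Lighting stringing cannot begin until venue unlock (finishes hour 1). It runs from hour 1 to 1 + 3 = hour 4.
Table placement cannot begin until venue unlock (finishes hour 1, plus 2-hour gap → hour 3). It runs from hour 3 to 3 + 4 = hour 7.
Sound setup has to wait for table placement (finishes hour 7, plus 3-hour gap → hour 10); lighting stringing (finishes hour 4). The latest of these is hour 10, so sound setup runs hour 10 to 10 + 2 = hour 12.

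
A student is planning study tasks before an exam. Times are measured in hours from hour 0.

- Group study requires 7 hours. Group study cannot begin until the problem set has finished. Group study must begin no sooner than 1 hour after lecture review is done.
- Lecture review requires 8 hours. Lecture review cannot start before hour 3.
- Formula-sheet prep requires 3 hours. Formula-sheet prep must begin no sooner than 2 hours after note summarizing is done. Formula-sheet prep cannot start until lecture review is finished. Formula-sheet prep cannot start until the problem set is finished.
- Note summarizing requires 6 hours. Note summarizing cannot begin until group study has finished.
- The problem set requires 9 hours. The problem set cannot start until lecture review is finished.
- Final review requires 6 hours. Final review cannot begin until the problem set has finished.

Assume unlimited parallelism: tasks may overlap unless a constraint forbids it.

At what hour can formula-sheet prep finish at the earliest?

38

Lecture review waits on its own release at hour 3, so it starts at hour 3 and finishes at 3 + 8 = hour 11.
After lecture review (finishes hour 11), the problem set can start at hour 11 and finishes at hour 20.
For group study: the problem set (finishes hour 20); lecture review (finishes hour 11, plus 1-hour gap → hour 12). Taking the maximum gives a start of hour 20, and it finishes at 20 + 7 = hour 27.
After group study (finishes hour 27), note summarizing can start at hour 27 and finishes at hour 33.
For formula-sheet prep: note summarizing (finishes hour 33, plus 2-hour gap → hour 35); lecture review (finishes hour 11); the problem set (finishes hour 20). Taking the maximum gives a start of hour 35, and it finishes at 35 + 3 = hour 38.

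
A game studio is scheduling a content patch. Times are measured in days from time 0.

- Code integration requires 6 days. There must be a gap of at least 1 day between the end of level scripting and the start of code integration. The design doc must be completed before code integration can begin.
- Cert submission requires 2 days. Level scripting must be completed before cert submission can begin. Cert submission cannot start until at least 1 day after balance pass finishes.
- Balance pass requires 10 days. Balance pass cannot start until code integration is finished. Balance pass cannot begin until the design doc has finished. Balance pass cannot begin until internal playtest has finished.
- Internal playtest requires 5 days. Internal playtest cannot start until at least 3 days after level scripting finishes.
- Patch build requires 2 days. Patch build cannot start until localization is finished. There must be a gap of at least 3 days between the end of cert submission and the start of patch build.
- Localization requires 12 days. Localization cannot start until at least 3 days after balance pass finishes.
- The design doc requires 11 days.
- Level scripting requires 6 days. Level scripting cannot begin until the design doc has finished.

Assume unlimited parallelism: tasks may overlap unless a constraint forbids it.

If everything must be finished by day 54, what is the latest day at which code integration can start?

Patch build must finish by day 54; it takes 2 days, so it must start by 54 − 2 = day 52.
Localization must finish before patch build (must start by day 52). With a 12-day duration, localization must start by 52 − 12 = day 40.
Cert submission must finish before patch build (must start by day 52, minus 3-day gap → day 49). With a 2-day duration, cert submission must start by 49 − 2 = day 47.
Balance pass feeds localization (must start by day 40, minus 3-day gap → day 37); cert submission (must start by day 47, minus 1-day gap → day 46). Taking the minimum, balance pass must finish by day 37 and start by 37 − 10 = day 27.
Code integration must finish before balance pass (must start by day 27). With a 6-day duration, code integration must start by 27 − 6 = day 21.

21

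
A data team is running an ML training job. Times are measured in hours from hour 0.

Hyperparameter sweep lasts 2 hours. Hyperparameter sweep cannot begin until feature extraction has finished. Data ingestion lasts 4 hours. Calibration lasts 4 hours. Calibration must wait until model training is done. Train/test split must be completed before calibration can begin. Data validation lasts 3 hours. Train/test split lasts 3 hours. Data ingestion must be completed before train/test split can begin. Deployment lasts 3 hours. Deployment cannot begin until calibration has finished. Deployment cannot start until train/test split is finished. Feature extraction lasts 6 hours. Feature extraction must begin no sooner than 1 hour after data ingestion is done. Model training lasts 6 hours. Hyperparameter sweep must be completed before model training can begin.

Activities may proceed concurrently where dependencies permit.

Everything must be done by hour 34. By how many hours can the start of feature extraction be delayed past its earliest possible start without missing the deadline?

Data ingestion can start immediately at hour 0; it finishes at hour 4.
Feature extraction waits on data ingestion (finishes hour 4, plus 1-hour gap → hour 5), so it starts at hour 5 and finishes at 5 + 6 = hour 11.

Working backward from the deadline:
To finish by hour 34, deployment (duration 3) must start no later than hour 31.
Since deployment (must start by hour 31) depends on it, calibration must finish by hour 31. Backing off its 4-hour duration gives a latest start of hour 27.
Model training must finish before calibration (must start by hour 27). With a 6-hour duration, model training must start by 27 − 6 = hour 21.
Hyperparameter sweep must finish before model training (must start by hour 21). With a 2-hour duration, hyperparameter sweep must start by 21 − 2 = hour 19.
Feature extraction feeds into hyperparameter sweep (must start by hour 19); so feature extraction must finish by hour 19 and therefore start by hour 13.
So feature extraction can start as early as hour 5 and as late as hour 13, giving 13 − 5 = 8 hours of slack.

8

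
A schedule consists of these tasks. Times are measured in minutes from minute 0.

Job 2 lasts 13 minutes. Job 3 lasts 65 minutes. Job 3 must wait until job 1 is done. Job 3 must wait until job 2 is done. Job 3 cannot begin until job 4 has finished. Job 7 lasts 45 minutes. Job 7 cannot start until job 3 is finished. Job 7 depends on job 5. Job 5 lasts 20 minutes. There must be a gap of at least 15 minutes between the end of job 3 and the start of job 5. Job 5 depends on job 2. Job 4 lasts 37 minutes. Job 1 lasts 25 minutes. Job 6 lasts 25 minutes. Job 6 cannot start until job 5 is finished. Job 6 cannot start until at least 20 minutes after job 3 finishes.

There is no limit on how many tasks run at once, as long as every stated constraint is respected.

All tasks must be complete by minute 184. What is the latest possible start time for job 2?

Nothing follows job 6; the deadline of minute 184 is its only limit. It must start by 184 − 25 = minute 159.
Job 7 has no dependents, so it just needs to finish by minute 184. Starting by 184 − 45 = minute 139 achieves that.
Job 5 feeds job 6 (must start by minute 159); job 7 (must start by minute 139). Taking the minimum, job 5 must finish by minute 139 and start by 139 − 20 = minute 119.
Job 3 has several dependents: job 5 (must start by minute 119, minus 15-minute gap → minute 104); job 6 (must start by minute 159, minus 20-minute gap → minute 139); job 7 (must start by minute 139). The earliest of those limits is minute 104, so job 3 must start by 104 − 65 = minute 39.
Job 2 has several dependents: job 3 (must start by minute 39); job 5 (must start by minute 119). The earliest of those limits is minute 39, so job 2 must start by 39 − 13 = minute 26.

26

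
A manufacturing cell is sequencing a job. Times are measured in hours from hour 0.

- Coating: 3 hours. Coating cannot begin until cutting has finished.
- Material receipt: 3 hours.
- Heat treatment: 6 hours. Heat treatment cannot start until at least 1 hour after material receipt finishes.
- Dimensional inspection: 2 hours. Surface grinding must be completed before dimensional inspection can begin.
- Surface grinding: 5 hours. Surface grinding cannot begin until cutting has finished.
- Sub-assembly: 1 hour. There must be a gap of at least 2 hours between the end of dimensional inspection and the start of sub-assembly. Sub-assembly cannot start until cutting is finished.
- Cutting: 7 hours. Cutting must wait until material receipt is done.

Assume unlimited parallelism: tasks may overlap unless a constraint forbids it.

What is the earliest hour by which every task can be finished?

20

Material receipt can start immediately at hour 0; it finishes at hour 3.
After material receipt (finishes hour 3, plus 1-hour gap → hour 4), heat treatment can start at hour 4 and finishes at hour 10.
After material receipt (finishes hour 3), cutting can start at hour 3 and finishes at hour 10.
Coating cannot begin until cutting (finishes hour 10). It runs from hour 10 to 10 + 3 = hour 13.
Surface grinding cannot begin until cutting (finishes hour 10). It runs from hour 10 to 10 + 5 = hour 15.
Dimensional inspection cannot begin until surface grinding (finishes hour 15). It runs from hour 15 to 15 + 2 = hour 17.
For sub-assembly: dimensional inspection (finishes hour 17, plus 2-hour gap → hour 19); cutting (finishes hour 10). Taking the maximum gives a start of hour 19, and it finishes at 19 + 1 = hour 20.
All tasks are finished once the last one completes. Finish times: Material receipt at 3, Cutting at 10, Heat treatment at 10, Surface grinding at 15, Dimensional inspection at 17, Coating at 13, Sub-assembly at 20. The latest is hour 20.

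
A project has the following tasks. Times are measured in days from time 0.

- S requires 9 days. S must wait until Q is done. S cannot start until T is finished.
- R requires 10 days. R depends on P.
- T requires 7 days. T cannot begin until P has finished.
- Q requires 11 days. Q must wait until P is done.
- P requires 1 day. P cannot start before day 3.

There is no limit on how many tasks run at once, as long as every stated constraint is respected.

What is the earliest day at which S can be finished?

P cannot begin until its own release at day 3. It runs from day 3 to 3 + 1 = day 4.
T waits on P (finishes day 4), so it starts at day 4 and finishes at 4 + 7 = day 11.
After P (finishes day 4), Q can start at day 4 and finishes at day 15.
S needs all of Q (finishes day 15); T (finishes day 11). That puts its earliest start at day 15; it finishes at 15 + 9 = day 24.

24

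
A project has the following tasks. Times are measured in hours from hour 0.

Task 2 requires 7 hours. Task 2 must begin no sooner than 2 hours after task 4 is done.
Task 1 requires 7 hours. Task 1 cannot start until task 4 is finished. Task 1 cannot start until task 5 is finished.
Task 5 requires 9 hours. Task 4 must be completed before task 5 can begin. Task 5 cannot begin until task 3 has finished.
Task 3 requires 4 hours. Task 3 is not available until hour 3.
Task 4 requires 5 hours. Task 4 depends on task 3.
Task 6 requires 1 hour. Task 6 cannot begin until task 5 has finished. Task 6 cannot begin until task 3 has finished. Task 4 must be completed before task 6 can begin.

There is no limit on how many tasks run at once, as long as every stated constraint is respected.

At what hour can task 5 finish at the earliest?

Task 3 waits on its own release at hour 3, so it starts at hour 3 and finishes at 3 + 4 = hour 7.
Task 4 waits on task 3 (finishes hour 7), so it starts at hour 7 and finishes at 7 + 5 = hour 12.
Task 5 has to wait for task 4 (finishes hour 12); task 3 (finishes hour 7). The latest of these is hour 12, so task 5 runs hour 12 to 12 + 9 = hour 21.

21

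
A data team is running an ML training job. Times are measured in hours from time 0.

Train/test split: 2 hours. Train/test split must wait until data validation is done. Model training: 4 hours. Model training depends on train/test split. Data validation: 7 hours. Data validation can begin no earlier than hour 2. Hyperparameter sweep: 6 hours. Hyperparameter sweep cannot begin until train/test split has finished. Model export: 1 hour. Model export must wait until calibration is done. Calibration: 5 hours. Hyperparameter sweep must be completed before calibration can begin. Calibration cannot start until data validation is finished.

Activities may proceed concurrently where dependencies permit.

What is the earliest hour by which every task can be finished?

23

Data validation cannot begin until its own release at hour 2. It runs from hour 2 to 2 + 7 = hour 9.
After data validation (finishes hour 9), train/test split can start at hour 9 and finishes at hour 11.
Model training cannot begin until train/test split (finishes hour 11). It runs from hour 11 to 11 + 4 = hour 15.
Hyperparameter sweep waits on train/test split (finishes hour 11), so it starts at hour 11 and finishes at 11 + 6 = hour 17.
Calibration cannot start until hyperparameter sweep (finishes hour 17); data validation (finishes hour 9). The controlling bound is hour 17, so calibration finishes at 17 + 5 = hour 22.
Model export waits on calibration (finishes hour 22), so it starts at hour 22 and finishes at 22 + 1 = hour 23.
All tasks are finished once the last one completes. Finish times: Data validation at 9, Train/test split at 11, Hyperparameter sweep at 17, Model training at 15, Calibration at 22, Model export at 23. The latest is hour 23.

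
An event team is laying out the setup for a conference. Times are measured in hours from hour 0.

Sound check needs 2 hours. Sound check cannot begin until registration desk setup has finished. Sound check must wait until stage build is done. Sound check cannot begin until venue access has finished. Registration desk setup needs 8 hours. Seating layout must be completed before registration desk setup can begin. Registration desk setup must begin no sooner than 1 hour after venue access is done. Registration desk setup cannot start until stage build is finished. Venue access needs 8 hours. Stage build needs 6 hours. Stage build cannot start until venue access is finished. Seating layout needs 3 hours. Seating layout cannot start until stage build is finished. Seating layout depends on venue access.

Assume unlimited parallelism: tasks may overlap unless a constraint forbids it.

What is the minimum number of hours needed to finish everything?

Venue access has no prerequisites, so it starts at hour 0 and finishes at hour 8.
After venue access (finishes hour 8), stage build can start at hour 8 and finishes at hour 14.
Seating layout needs all of stage build (finishes hour 14); venue access (finishes hour 8). That puts its earliest start at hour 14; it finishes at 14 + 3 = hour 17.
Registration desk setup cannot start until seating layout (finishes hour 17); venue access (finishes hour 8, plus 1-hour gap → hour 9); stage build (finishes hour 14). The controlling bound is hour 17, so registration desk setup finishes at 17 + 8 = hour 25.
For sound check: registration desk setup (finishes hour 25); stage build (finishes hour 14); venue access (finishes hour 8). Taking the maximum gives a start of hour 25, and it finishes at 25 + 2 = hour 27.
All tasks are finished once the last one completes. Finish times: Venue access at 8, Stage build at 14, Seating layout at 17, Registration desk setup at 25, Sound check at 27. The latest is hour 27.

27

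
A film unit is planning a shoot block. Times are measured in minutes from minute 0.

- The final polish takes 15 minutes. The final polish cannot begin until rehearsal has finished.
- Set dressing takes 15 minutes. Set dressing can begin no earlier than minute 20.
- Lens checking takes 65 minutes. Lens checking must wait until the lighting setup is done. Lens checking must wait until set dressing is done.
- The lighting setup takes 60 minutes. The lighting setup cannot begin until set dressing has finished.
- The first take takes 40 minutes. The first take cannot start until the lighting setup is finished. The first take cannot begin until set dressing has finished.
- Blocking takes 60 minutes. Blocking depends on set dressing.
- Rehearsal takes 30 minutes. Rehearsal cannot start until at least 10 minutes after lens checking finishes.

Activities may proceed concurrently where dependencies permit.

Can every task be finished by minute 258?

Yes

After its own release at minute 20, set dressing can start at minute 20 and finishes at minute 35.
Blocking cannot begin until set dressing (finishes minute 35). It runs from minute 35 to 35 + 60 = minute 95.
After set dressing (finishes minute 35), the lighting setup can start at minute 35 and finishes at minute 95.
The first take needs all of the lighting setup (finishes minute 95); set dressing (finishes minute 35). That puts its earliest start at minute 95; it finishes at 95 + 40 = minute 135.
Lens checking cannot start until the lighting setup (finishes minute 95); set dressing (finishes minute 35). The controlling bound is minute 95, so lens checking finishes at 95 + 65 = minute 160.
Rehearsal waits on lens checking (finishes minute 160, plus 10-minute gap → minute 170), so it starts at minute 170 and finishes at 170 + 30 = minute 200.
After rehearsal (finishes minute 200), the final polish can start at minute 200 and finishes at minute 215.
Every task is finished by minute 215, which is no later than the deadline of 258, so the schedule is feasible.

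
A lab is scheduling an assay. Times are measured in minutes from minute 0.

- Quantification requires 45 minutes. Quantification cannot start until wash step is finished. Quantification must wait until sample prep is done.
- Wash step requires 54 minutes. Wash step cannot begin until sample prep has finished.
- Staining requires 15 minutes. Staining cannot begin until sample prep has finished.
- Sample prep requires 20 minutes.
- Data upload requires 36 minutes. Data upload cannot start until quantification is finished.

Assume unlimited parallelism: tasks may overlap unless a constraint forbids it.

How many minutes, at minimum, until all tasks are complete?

155

Sample prep can start immediately at minute 0; it finishes at minute 20.
Staining waits on sample prep (finishes minute 20), so it starts at minute 20 and finishes at 20 + 15 = minute 35.
After sample prep (finishes minute 20), wash step can start at minute 20 and finishes at minute 74.
Quantification needs all of wash step (finishes minute 74); sample prep (finishes minute 20). That puts its earliest start at minute 74; it finishes at 74 + 45 = minute 119.
Data upload waits on quantification (finishes minute 119), so it starts at minute 119 and finishes at 119 + 36 = minute 155.
All tasks are finished once the last one completes. Finish times: Sample prep at 20, Wash step at 74, Staining at 35, Quantification at 119, Data upload at 155. The latest is minute 155.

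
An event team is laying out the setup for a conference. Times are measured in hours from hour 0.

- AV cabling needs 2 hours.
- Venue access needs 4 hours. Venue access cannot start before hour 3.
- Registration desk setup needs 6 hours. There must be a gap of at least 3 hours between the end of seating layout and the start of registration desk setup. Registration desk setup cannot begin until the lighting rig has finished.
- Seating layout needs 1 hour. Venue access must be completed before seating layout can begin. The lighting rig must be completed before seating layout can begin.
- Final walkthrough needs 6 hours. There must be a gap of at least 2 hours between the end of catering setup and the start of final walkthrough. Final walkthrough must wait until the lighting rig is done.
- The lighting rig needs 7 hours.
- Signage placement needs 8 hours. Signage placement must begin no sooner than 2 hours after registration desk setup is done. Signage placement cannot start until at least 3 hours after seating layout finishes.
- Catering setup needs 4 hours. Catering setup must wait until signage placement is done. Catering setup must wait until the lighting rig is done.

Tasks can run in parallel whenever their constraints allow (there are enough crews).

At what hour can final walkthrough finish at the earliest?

39

The lighting rig can start immediately at hour 0; it finishes at hour 7.
After its own release at hour 3, venue access can start at hour 3 and finishes at hour 7.
For seating layout: venue access (finishes hour 7); the lighting rig (finishes hour 7). Taking the maximum gives a start of hour 7, and it finishes at 7 + 1 = hour 8.
Registration desk setup needs all of seating layout (finishes hour 8, plus 3-hour gap → hour 11); the lighting rig (finishes hour 7). That puts its earliest start at hour 11; it finishes at 11 + 6 = hour 17.
For signage placement: registration desk setup (finishes hour 17, plus 2-hour gap → hour 19); seating layout (finishes hour 8, plus 3-hour gap → hour 11). Taking the maximum gives a start of hour 19, and it finishes at 19 + 8 = hour 27.
Catering setup needs all of signage placement (finishes hour 27); the lighting rig (finishes hour 7). That puts its earliest start at hour 27; it finishes at 27 + 4 = hour 31.
Final walkthrough has to wait for catering setup (finishes hour 31, plus 2-hour gap → hour 33); the lighting rig (finishes hour 7). The latest of these is hour 33, so final walkthrough runs hour 33 to 33 + 6 = hour 39.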